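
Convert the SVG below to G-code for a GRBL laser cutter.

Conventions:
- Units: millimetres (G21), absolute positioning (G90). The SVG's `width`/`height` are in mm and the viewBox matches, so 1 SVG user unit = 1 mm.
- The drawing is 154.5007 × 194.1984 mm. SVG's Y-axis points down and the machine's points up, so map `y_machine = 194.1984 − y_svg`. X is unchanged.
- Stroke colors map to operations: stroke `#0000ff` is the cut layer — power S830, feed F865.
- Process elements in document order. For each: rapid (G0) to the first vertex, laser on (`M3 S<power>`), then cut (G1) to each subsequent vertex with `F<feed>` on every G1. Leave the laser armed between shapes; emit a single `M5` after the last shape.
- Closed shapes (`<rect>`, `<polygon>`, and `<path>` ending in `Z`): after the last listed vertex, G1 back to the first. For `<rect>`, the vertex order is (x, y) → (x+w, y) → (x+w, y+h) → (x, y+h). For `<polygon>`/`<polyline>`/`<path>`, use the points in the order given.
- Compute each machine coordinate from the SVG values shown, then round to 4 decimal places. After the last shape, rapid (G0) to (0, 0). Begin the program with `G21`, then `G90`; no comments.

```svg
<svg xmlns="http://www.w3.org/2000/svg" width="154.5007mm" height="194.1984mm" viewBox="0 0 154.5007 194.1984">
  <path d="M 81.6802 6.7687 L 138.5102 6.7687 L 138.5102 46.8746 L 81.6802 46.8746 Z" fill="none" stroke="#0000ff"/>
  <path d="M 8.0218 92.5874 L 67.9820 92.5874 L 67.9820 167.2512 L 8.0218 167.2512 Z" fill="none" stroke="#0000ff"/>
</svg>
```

G21
G90
G0 X81.6802 Y187.4297
M3 S830
G1 X138.5102 Y187.4297 F865
G1 X138.5102 Y147.3238 F865
G1 X81.6802 Y147.3238 F865
G1 X81.6802 Y187.4297 F865
G0 X8.0218 Y101.6110
M3 S830
G1 X67.9820 Y101.6110 F865
G1 X67.9820 Y26.9472 F865
G1 X8.0218 Y26.9472 F865
G1 X8.0218 Y101.6110 F865
M5
G0 X0.0000 Y0.0000

Since the viewBox matches the mm dimensions, user units are millimetres directly. The only transform is the Y-flip y_m = 194.1984 − y_svg.

Shape 1 is a rectangle drawn with `<path>`. Its stroke #0000ff means cut at S830, F865. After flipping Y the toolpath is (81.6802,187.4297) → (138.5102,187.4297) → (138.5102,147.3238) → (81.6802,147.3238) → (81.6802,187.4297), returning to the start.

Shape 2 is a rectangle drawn with `<path>`. Its stroke #0000ff means cut at S830, F865. After flipping Y the toolpath is (8.0218,101.6110) → (67.9820,101.6110) → (67.9820,26.9472) → (8.0218,26.9472) → (8.0218,101.6110), returning to the start.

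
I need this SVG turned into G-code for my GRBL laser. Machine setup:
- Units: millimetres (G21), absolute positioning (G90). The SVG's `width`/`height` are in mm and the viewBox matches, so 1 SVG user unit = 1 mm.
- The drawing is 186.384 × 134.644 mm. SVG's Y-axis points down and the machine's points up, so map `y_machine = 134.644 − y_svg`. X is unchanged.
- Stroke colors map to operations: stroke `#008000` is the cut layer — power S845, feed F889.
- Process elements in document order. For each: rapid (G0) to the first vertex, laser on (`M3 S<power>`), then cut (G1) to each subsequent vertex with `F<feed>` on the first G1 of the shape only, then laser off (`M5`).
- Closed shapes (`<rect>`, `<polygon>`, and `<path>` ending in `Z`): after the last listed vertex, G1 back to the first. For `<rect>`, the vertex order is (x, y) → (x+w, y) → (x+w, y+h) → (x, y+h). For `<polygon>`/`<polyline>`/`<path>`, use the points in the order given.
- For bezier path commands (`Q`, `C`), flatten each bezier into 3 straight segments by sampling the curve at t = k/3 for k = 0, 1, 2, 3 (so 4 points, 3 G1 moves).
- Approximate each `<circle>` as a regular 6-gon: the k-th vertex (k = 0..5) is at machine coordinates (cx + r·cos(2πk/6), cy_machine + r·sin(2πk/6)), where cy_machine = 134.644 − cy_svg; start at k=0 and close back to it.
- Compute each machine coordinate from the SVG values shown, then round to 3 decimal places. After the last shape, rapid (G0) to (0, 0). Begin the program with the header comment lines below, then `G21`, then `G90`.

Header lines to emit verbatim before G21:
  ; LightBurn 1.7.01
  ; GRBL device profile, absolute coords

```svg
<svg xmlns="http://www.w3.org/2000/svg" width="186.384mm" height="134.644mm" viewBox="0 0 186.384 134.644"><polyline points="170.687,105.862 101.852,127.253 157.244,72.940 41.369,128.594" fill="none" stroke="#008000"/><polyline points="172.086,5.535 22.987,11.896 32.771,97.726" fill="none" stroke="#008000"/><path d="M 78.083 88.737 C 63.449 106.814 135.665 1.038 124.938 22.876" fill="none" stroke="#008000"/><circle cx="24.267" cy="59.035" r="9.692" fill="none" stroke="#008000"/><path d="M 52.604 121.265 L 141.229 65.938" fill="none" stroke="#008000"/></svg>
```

; LightBurn 1.7.01
; GRBL device profile, absolute coords
G21
G90
G0 X170.687 Y28.782
M3 S845
G1 X101.852 Y7.391 F889
G1 X157.244 Y61.704
G1 X41.369 Y6.050
M5
G0 X172.086 Y129.109
M3 S845
G1 X22.987 Y122.748 F889
G1 X32.771 Y36.918
M5
G0 X78.083 Y45.907
M3 S845
G1 X86.110 Y59.801 F889
G1 X114.306 Y100.382
G1 X124.938 Y111.768
M5
G0 X33.959 Y75.609
M3 S845
G1 X29.113 Y84.003 F889
G1 X19.421 Y84.003
G1 X14.575 Y75.609
G1 X19.421 Y67.215
G1 X29.113 Y67.215
G1 X33.959 Y75.609
M5
G0 X52.604 Y13.379
M3 S845
G1 X141.229 Y68.706 F889
M5
G0 X0.000 Y0.000

Since the viewBox matches the mm dimensions, user units are millimetres directly. The only transform is the Y-flip y_m = 134.644 − y_svg.

Shape 1 is a open polyline drawn with `<polyline>`. Its stroke #008000 means cut at S845, F889. After flipping Y the toolpath is (170.687,28.782) → (101.852,7.391) → (157.244,61.704) → (41.369,6.050).

Shape 2 is a open polyline drawn with `<polyline>`. Its stroke #008000 means cut at S845, F889. After flipping Y the toolpath is (172.086,129.109) → (22.987,122.748) → (32.771,36.918).

Shape 3 is a cubic bezier drawn with `<path>`. Its stroke #008000 means cut at S845, F889. After flipping Y the toolpath is (78.083,45.907) → (86.110,59.801) → (114.306,100.382) → (124.938,111.768).

Shape 4 is a circle drawn with `<circle>`. Its stroke #008000 means cut at S845, F889. After flipping Y the toolpath is (33.959,75.609) → (29.113,84.003) → (19.421,84.003) → (14.575,75.609) → (19.421,67.215) → (29.113,67.215) → (33.959,75.609), returning to the start.

Shape 5 is a line segment drawn with `<path>`. Its stroke #008000 means cut at S845, F889. After flipping Y the toolpath is (52.604,13.379) → (141.229,68.706).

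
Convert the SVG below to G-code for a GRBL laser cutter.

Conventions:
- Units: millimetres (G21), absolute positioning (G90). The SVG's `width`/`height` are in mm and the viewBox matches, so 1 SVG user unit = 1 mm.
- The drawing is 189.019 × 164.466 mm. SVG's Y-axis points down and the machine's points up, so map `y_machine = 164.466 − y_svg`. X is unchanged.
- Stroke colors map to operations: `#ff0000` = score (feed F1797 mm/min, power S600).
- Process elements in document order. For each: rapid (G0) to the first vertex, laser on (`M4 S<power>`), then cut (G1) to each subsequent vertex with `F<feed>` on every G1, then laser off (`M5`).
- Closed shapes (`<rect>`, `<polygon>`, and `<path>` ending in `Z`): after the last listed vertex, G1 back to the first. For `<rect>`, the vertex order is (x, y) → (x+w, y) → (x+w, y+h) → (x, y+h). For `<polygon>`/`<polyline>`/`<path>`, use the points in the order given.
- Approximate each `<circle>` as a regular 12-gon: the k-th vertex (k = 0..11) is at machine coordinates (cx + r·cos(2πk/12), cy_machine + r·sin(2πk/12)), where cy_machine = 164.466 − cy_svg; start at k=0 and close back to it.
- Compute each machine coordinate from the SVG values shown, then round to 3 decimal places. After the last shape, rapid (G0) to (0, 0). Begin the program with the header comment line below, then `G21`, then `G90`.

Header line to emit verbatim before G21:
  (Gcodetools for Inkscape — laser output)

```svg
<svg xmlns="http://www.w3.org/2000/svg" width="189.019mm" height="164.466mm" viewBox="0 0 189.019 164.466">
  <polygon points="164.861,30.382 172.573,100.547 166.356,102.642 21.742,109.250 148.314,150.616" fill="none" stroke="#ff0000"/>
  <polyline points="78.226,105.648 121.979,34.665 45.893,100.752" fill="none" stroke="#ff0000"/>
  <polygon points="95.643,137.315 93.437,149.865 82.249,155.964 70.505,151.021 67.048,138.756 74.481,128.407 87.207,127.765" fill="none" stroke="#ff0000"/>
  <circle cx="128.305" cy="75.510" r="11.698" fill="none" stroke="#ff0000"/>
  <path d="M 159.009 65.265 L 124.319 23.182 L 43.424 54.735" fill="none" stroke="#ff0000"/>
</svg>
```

Since the viewBox matches the mm dimensions, user units are millimetres directly. The only transform is the Y-flip y_m = 164.466 − y_svg.

Shape 1 is a closed polygon drawn with `<polygon>`. Its stroke #ff0000 means score at S600, F1797. After flipping Y the toolpath is (164.861,134.084) → (172.573,63.919) → (166.356,61.824) → (21.742,55.216) → (148.314,13.850) → (164.861,134.084), returning to the start.

Shape 2 is a open polyline drawn with `<polyline>`. Its stroke #ff0000 means score at S600, F1797. After flipping Y the toolpath is (78.226,58.818) → (121.979,129.801) → (45.893,63.714).

Shape 3 is a regular polygon drawn with `<polygon>`. Its stroke #ff0000 means score at S600, F1797. After flipping Y the toolpath is (95.643,27.151) → (93.437,14.601) → (82.249,8.502) → (70.505,13.445) → (67.048,25.710) → (74.481,36.059) → (87.207,36.701) → (95.643,27.151), returning to the start.

Shape 4 is a circle drawn with `<circle>`. Its stroke #ff0000 means score at S600, F1797. After flipping Y the toolpath is (140.003,88.956) → (138.436,94.805) → (134.154,99.087) → (128.305,100.654) → (122.456,99.087) → (118.174,94.805) → (116.607,88.956) → (118.174,83.107) → (122.456,78.825) → (128.305,77.258) → (134.154,78.825) → (138.436,83.107) → (140.003,88.956), returning to the start.

Shape 5 is a open polyline drawn with `<path>`. Its stroke #ff0000 means score at S600, F1797. After flipping Y the toolpath is (159.009,99.201) → (124.319,141.284) → (43.424,109.731).

(Gcodetools for Inkscape — laser output)
G21
G90
G0 X164.861 Y134.084
M4 S600
G1 X172.573 Y63.919 F1797
G1 X166.356 Y61.824 F1797
G1 X21.742 Y55.216 F1797
G1 X148.314 Y13.850 F1797
G1 X164.861 Y134.084 F1797
M5
G0 X78.226 Y58.818
M4 S600
G1 X121.979 Y129.801 F1797
G1 X45.893 Y63.714 F1797
M5
G0 X95.643 Y27.151
M4 S600
G1 X93.437 Y14.601 F1797
G1 X82.249 Y8.502 F1797
G1 X70.505 Y13.445 F1797
G1 X67.048 Y25.710 F1797
G1 X74.481 Y36.059 F1797
G1 X87.207 Y36.701 F1797
G1 X95.643 Y27.151 F1797
M5
G0 X140.003 Y88.956
M4 S600
G1 X138.436 Y94.805 F1797
G1 X134.154 Y99.087 F1797
G1 X128.305 Y100.654 F1797
G1 X122.456 Y99.087 F1797
G1 X118.174 Y94.805 F1797
G1 X116.607 Y88.956 F1797
G1 X118.174 Y83.107 F1797
G1 X122.456 Y78.825 F1797
G1 X128.305 Y77.258 F1797
G1 X134.154 Y78.825 F1797
G1 X138.436 Y83.107 F1797
G1 X140.003 Y88.956 F1797
M5
G0 X159.009 Y99.201
M4 S600
G1 X124.319 Y141.284 F1797
G1 X43.424 Y109.731 F1797
M5
G0 X0.000 Y0.000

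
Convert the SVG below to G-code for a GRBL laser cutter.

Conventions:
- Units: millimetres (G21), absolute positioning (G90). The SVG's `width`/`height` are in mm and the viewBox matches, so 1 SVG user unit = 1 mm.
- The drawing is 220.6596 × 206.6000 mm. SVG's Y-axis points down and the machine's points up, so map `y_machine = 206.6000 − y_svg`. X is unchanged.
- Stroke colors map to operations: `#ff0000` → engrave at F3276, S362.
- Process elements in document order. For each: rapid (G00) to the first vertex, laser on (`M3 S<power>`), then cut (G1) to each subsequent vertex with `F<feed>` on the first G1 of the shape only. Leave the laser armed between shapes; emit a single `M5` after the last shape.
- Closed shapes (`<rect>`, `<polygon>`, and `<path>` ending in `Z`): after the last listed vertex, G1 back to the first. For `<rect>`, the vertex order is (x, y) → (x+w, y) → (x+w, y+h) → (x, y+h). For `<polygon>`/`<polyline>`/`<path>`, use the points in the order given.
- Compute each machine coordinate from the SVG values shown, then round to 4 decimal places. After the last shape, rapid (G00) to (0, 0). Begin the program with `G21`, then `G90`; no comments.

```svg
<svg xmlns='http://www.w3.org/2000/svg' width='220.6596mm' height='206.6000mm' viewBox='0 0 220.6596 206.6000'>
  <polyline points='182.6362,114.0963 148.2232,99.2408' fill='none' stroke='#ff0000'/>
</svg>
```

G21
G90
G00 X182.6362 Y92.5037
M3 S362
G1 X148.2232 Y107.3592 F3276
M5
G00 X0.0000 Y0.0000

viewBox `0 0 220.6596 206.6000` with mm width/height → 1 unit = 1 mm. Flip: y_m = 206.6000 − y_svg.

**Shape 1** — `<polyline>` line segment, stroke `#ff0000` → engrave (S362, F3276). Machine vertices: (182.6362,92.5037) → (148.2232,107.3592). Open path.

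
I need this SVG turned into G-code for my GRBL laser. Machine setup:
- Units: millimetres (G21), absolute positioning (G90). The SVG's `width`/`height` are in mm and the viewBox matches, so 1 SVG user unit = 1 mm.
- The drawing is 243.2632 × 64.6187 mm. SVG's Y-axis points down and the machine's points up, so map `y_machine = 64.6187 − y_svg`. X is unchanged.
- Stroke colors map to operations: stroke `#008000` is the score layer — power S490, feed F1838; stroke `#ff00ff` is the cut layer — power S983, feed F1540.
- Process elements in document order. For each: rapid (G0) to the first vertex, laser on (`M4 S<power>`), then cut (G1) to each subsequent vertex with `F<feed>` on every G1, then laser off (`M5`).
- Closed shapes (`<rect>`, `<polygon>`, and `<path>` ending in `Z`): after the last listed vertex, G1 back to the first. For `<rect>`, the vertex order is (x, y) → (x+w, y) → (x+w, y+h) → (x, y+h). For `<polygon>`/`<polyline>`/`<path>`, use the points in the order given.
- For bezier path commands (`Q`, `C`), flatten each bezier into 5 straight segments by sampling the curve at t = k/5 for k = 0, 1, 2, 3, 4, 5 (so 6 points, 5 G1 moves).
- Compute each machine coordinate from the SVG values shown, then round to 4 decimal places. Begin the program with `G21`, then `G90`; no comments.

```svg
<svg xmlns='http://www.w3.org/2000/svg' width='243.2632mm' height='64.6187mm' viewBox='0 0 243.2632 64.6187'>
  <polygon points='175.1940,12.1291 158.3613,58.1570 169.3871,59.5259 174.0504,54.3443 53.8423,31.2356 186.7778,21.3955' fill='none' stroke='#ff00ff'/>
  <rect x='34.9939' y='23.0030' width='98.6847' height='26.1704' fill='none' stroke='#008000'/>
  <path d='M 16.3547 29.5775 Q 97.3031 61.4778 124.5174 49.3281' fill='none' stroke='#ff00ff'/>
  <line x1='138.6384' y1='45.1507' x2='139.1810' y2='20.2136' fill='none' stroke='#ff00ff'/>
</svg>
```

viewBox `0 0 243.2632 64.6187` with mm width/height → 1 unit = 1 mm. Flip: y_m = 64.6187 − y_svg.

**Shape 1** — `<polygon>` closed polygon, stroke `#ff00ff` → cut (S983, F1540). Machine vertices: (175.1940,52.4896) → (158.3613,6.4617) → (169.3871,5.0928) → (174.0504,10.2744) → (53.8423,33.3831) → (186.7778,43.2232) → (175.1940,52.4896). Closed: final G1 returns to the first vertex.

**Shape 2** — `<rect>` rectangle, stroke `#008000` → score (S490, F1838). Machine vertices: (34.9939,41.6157) → (133.6786,41.6157) → (133.6786,15.4453) → (34.9939,15.4453) → (34.9939,41.6157). Closed: final G1 returns to the first vertex.

**Shape 3** — `<path>` quadratic bezier, stroke `#ff00ff` → cut (S983, F1540). Control points (SVG): P0=(16.3547,29.5775), P1=(97.3031,61.4778), P2=(124.5174,49.3281); sampled at t=k/5. Machine vertices: (16.3547,35.0412) → (46.5847,24.0431) → (72.5160,16.5690) → (94.1485,12.6188) → (111.4823,12.1927) → (124.5174,15.2906). Open path.

**Shape 4** — `<line>` line segment, stroke `#ff00ff` → cut (S983, F1540). Machine vertices: (138.6384,19.4680) → (139.1810,44.4051). Open path.

G21
G90
G0 X175.1940 Y52.4896
M4 S983
G1 X158.3613 Y6.4617 F1540
G1 X169.3871 Y5.0928 F1540
G1 X174.0504 Y10.2744 F1540
G1 X53.8423 Y33.3831 F1540
G1 X186.7778 Y43.2232 F1540
G1 X175.1940 Y52.4896 F1540
M5
G0 X34.9939 Y41.6157
M4 S490
G1 X133.6786 Y41.6157 F1838
G1 X133.6786 Y15.4453 F1838
G1 X34.9939 Y15.4453 F1838
G1 X34.9939 Y41.6157 F1838
M5
G0 X16.3547 Y35.0412
M4 S983
G1 X46.5847 Y24.0431 F1540
G1 X72.5160 Y16.5690 F1540
G1 X94.1485 Y12.6188 F1540
G1 X111.4823 Y12.1927 F1540
G1 X124.5174 Y15.2906 F1540
M5
G0 X138.6384 Y19.4680
M4 S983
G1 X139.1810 Y44.4051 F1540
M5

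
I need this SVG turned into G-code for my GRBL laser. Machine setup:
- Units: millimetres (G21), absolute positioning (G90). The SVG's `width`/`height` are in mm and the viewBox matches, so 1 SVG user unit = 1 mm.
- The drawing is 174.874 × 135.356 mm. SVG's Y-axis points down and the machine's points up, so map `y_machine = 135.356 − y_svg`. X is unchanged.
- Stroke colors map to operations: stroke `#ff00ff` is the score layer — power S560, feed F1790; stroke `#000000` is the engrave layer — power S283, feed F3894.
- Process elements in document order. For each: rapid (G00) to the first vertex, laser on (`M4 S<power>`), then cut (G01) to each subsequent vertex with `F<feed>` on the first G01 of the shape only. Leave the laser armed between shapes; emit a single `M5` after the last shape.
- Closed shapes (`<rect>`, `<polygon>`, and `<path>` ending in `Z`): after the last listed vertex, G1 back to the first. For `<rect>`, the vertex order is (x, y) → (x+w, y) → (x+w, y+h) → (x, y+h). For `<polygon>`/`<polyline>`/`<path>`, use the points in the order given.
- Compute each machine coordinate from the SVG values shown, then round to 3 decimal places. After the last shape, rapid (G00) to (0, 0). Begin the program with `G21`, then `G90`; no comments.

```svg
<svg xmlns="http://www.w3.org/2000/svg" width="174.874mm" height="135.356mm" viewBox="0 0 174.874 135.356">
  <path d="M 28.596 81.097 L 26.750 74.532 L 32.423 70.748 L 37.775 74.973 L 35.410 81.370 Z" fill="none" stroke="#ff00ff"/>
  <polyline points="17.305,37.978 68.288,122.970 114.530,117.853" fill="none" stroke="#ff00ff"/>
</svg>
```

1 u = 1 mm; y_m = 135.356 − y.

[1] `<path>` regular polygon, #ff00ff→score S560 F1790: (28.596,54.259) → (26.750,60.824) → (32.423,64.608) → (37.775,60.383) → (35.410,53.986) → (28.596,54.259) (closed)

[2] `<polyline>` open polyline, #ff00ff→score S560 F1790: (17.305,97.378) → (68.288,12.386) → (114.530,17.503)

G21
G90
G00 X28.596 Y54.259
M4 S560
G01 X26.750 Y60.824 F1790
G01 X32.423 Y64.608
G01 X37.775 Y60.383
G01 X35.410 Y53.986
G01 X28.596 Y54.259
G00 X17.305 Y97.378
M4 S560
G01 X68.288 Y12.386 F1790
G01 X114.530 Y17.503
M5
G00 X0.000 Y0.000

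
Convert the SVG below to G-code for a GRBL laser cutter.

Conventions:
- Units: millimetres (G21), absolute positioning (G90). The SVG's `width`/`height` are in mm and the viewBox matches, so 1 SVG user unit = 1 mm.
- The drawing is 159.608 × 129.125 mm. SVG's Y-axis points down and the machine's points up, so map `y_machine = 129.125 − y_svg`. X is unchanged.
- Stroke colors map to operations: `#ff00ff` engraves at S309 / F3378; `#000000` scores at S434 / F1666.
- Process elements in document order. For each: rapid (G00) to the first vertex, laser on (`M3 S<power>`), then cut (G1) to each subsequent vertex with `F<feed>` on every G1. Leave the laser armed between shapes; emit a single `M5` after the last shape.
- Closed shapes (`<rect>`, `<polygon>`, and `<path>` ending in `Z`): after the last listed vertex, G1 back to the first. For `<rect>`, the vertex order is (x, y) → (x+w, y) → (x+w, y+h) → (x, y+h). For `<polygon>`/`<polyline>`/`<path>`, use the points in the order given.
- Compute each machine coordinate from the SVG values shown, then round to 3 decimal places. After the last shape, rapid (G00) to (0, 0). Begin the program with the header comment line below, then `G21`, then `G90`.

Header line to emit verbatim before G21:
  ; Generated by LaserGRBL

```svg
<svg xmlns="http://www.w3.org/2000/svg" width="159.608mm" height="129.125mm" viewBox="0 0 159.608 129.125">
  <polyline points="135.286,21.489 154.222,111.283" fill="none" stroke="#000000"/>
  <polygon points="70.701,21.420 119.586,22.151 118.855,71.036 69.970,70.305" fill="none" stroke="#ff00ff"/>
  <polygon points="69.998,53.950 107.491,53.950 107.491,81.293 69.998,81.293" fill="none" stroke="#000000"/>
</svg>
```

; Generated by LaserGRBL
G21
G90
G00 X135.286 Y107.636
M3 S434
G1 X154.222 Y17.842 F1666
G00 X70.701 Y107.705
M3 S309
G1 X119.586 Y106.974 F3378
G1 X118.855 Y58.089 F3378
G1 X69.970 Y58.820 F3378
G1 X70.701 Y107.705 F3378
G00 X69.998 Y75.175
M3 S434
G1 X107.491 Y75.175 F1666
G1 X107.491 Y47.832 F1666
G1 X69.998 Y47.832 F1666
G1 X69.998 Y75.175 F1666
M5
G00 X0.000 Y0.000

Since the viewBox matches the mm dimensions, user units are millimetres directly. The only transform is the Y-flip y_m = 129.125 − y_svg.

Shape 1 is a line segment drawn with `<polyline>`. Its stroke #000000 means score at S434, F1666. After flipping Y the toolpath is (135.286,107.636) → (154.222,17.842).

Shape 2 is a regular polygon drawn with `<polygon>`. Its stroke #ff00ff means engrave at S309, F3378. After flipping Y the toolpath is (70.701,107.705) → (119.586,106.974) → (118.855,58.089) → (69.970,58.820) → (70.701,107.705), returning to the start.

Shape 3 is a rectangle drawn with `<polygon>`. Its stroke #000000 means score at S434, F1666. After flipping Y the toolpath is (69.998,75.175) → (107.491,75.175) → (107.491,47.832) → (69.998,47.832) → (69.998,75.175), returning to the start.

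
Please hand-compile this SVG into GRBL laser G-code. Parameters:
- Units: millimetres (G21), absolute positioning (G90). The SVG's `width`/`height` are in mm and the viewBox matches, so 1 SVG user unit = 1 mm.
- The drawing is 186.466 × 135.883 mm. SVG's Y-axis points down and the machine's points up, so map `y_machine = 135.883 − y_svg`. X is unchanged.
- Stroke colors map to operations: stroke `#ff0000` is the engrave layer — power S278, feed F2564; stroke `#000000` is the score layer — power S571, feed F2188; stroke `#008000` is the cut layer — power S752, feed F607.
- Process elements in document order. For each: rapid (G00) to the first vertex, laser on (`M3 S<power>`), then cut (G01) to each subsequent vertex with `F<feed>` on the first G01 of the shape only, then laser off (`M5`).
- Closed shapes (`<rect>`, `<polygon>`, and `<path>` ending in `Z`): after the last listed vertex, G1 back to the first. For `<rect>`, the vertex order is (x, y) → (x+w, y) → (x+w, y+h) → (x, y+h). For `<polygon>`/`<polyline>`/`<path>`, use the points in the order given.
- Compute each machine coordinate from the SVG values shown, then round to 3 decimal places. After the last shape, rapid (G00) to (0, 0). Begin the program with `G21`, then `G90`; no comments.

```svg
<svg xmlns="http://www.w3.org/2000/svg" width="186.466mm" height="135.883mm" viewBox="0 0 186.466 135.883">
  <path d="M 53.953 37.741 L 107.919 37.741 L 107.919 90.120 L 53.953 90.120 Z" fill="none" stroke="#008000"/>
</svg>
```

Since the viewBox matches the mm dimensions, user units are millimetres directly. The only transform is the Y-flip y_m = 135.883 − y_svg.

Shape 1 is a rectangle drawn with `<path>`. Its stroke #008000 means cut at S752, F607. After flipping Y the toolpath is (53.953,98.142) → (107.919,98.142) → (107.919,45.763) → (53.953,45.763) → (53.953,98.142), returning to the start.

G21
G90
G00 X53.953 Y98.142
M3 S752
G01 X107.919 Y98.142 F607
G01 X107.919 Y45.763
G01 X53.953 Y45.763
G01 X53.953 Y98.142
M5
G00 X0.000 Y0.000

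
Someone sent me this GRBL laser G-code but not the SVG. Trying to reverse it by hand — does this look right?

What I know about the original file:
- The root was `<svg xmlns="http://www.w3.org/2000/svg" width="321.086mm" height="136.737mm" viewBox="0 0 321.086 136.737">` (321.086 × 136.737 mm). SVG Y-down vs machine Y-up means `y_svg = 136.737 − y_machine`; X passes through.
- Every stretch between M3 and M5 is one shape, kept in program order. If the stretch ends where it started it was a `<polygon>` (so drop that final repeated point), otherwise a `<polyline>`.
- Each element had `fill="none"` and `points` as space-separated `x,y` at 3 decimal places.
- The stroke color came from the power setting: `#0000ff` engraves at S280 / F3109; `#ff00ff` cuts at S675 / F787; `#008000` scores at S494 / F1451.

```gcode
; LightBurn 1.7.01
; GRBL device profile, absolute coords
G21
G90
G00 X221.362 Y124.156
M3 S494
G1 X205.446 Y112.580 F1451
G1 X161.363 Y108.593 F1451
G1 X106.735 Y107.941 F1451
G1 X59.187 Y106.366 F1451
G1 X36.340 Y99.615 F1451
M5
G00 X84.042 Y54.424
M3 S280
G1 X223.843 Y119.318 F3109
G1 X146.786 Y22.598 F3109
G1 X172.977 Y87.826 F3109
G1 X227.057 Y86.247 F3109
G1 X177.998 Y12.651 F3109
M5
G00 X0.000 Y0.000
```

<svg xmlns="http://www.w3.org/2000/svg" width="321.086mm" height="136.737mm" viewBox="0 0 321.086 136.737">
  <polyline points="221.362,12.581 205.446,24.157 161.363,28.144 106.735,28.796 59.187,30.371 36.340,37.122" fill="none" stroke="#008000"/>
  <polyline points="84.042,82.313 223.843,17.419 146.786,114.139 172.977,48.911 227.057,50.490 177.998,124.086" fill="none" stroke="#0000ff"/>
</svg>

Each laser-on run becomes one SVG element. Flip Y back into SVG space with y_svg = 136.737 − y_machine.

Run 1: the run's S494 means `#008000` (score). The run is open, so emit a `<polyline>` with points (Y-flipped): 221.362,12.581 205.446,24.157 161.363,28.144 106.735,28.796 59.187,30.371 36.340,37.122.

Run 2: S280 ⇒ engrave layer `#0000ff`. The run is open, so emit a `<polyline>` with points (Y-flipped): 84.042,82.313 223.843,17.419 146.786,114.139 172.977,48.911 227.057,50.490 177.998,124.086.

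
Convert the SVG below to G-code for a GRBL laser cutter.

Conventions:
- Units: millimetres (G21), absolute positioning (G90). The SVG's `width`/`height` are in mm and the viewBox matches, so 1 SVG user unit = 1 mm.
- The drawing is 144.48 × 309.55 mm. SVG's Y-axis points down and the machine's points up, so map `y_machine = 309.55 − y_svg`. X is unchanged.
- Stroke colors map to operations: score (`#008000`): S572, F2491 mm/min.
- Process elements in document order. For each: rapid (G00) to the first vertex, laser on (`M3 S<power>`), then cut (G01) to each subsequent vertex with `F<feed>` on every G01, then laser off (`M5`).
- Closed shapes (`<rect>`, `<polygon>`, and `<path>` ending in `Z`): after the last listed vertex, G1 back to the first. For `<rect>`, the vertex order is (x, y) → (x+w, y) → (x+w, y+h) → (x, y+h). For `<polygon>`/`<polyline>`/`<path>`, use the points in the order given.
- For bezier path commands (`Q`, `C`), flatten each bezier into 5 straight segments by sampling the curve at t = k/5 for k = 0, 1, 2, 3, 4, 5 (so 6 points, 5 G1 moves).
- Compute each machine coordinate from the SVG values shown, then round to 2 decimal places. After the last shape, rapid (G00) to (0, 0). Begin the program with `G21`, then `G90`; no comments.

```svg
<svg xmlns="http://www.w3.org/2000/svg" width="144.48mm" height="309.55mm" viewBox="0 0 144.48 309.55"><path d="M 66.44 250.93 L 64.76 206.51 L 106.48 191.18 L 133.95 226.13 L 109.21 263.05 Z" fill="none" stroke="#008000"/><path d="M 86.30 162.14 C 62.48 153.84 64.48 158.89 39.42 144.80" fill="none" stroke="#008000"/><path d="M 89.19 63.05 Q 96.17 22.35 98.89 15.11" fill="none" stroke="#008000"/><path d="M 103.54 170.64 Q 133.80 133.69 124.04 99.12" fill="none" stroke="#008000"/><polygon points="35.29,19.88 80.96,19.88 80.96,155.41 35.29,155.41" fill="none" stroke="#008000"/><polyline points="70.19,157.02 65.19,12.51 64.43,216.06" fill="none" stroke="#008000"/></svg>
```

viewBox `0 0 144.48 309.55` with mm width/height → 1 unit = 1 mm. Flip: y_m = 309.55 − y_svg.

**Shape 1** — `<path>` regular polygon, stroke `#008000` → score (S572, F2491). Machine vertices: (66.44,58.62) → (64.76,103.04) → (106.48,118.37) → (133.95,83.42) → (109.21,46.50) → (66.44,58.62). Closed: final G1 returns to the first vertex.

**Shape 2** — `<path>` cubic bezier, stroke `#008000` → score (S572, F2491). Control points (SVG): P0=(86.30,162.14), P1=(62.48,153.84), P2=(64.48,158.89), P3=(39.42,144.80); sampled at t=k/5. Machine vertices: (86.30,147.41) → (74.68,151.05) → (66.73,153.04) → (59.89,154.95) → (51.63,158.33) → (39.42,164.75). Open path.

**Shape 3** — `<path>` quadratic bezier, stroke `#008000` → score (S572, F2491). Control points (SVG): P0=(89.19,63.05), P1=(96.17,22.35), P2=(98.89,15.11); sampled at t=k/5. Machine vertices: (89.19,246.50) → (91.81,261.44) → (94.09,273.71) → (96.03,283.29) → (97.63,290.21) → (98.89,294.44). Open path.

**Shape 4** — `<path>` quadratic bezier, stroke `#008000` → score (S572, F2491). Control points (SVG): P0=(103.54,170.64), P1=(133.80,133.69), P2=(124.04,99.12); sampled at t=k/5. Machine vertices: (103.54,138.91) → (114.04,153.59) → (121.34,168.09) → (125.44,182.39) → (126.34,196.51) → (124.04,210.43). Open path.

**Shape 5** — `<polygon>` rectangle, stroke `#008000` → score (S572, F2491). Machine vertices: (35.29,289.67) → (80.96,289.67) → (80.96,154.14) → (35.29,154.14) → (35.29,289.67). Closed: final G1 returns to the first vertex.

**Shape 6** — `<polyline>` open polyline, stroke `#008000` → score (S572, F2491). Machine vertices: (70.19,152.53) → (65.19,297.04) → (64.43,93.49). Open path.

G21
G90
G00 X66.44 Y58.62
M3 S572
G01 X64.76 Y103.04 F2491
G01 X106.48 Y118.37 F2491
G01 X133.95 Y83.42 F2491
G01 X109.21 Y46.50 F2491
G01 X66.44 Y58.62 F2491
M5
G00 X86.30 Y147.41
M3 S572
G01 X74.68 Y151.05 F2491
G01 X66.73 Y153.04 F2491
G01 X59.89 Y154.95 F2491
G01 X51.63 Y158.33 F2491
G01 X39.42 Y164.75 F2491
M5
G00 X89.19 Y246.50
M3 S572
G01 X91.81 Y261.44 F2491
G01 X94.09 Y273.71 F2491
G01 X96.03 Y283.29 F2491
G01 X97.63 Y290.21 F2491
G01 X98.89 Y294.44 F2491
M5
G00 X103.54 Y138.91
M3 S572
G01 X114.04 Y153.59 F2491
G01 X121.34 Y168.09 F2491
G01 X125.44 Y182.39 F2491
G01 X126.34 Y196.51 F2491
G01 X124.04 Y210.43 F2491
M5
G00 X35.29 Y289.67
M3 S572
G01 X80.96 Y289.67 F2491
G01 X80.96 Y154.14 F2491
G01 X35.29 Y154.14 F2491
G01 X35.29 Y289.67 F2491
M5
G00 X70.19 Y152.53
M3 S572
G01 X65.19 Y297.04 F2491
G01 X64.43 Y93.49 F2491
M5
G00 X0.00 Y0.00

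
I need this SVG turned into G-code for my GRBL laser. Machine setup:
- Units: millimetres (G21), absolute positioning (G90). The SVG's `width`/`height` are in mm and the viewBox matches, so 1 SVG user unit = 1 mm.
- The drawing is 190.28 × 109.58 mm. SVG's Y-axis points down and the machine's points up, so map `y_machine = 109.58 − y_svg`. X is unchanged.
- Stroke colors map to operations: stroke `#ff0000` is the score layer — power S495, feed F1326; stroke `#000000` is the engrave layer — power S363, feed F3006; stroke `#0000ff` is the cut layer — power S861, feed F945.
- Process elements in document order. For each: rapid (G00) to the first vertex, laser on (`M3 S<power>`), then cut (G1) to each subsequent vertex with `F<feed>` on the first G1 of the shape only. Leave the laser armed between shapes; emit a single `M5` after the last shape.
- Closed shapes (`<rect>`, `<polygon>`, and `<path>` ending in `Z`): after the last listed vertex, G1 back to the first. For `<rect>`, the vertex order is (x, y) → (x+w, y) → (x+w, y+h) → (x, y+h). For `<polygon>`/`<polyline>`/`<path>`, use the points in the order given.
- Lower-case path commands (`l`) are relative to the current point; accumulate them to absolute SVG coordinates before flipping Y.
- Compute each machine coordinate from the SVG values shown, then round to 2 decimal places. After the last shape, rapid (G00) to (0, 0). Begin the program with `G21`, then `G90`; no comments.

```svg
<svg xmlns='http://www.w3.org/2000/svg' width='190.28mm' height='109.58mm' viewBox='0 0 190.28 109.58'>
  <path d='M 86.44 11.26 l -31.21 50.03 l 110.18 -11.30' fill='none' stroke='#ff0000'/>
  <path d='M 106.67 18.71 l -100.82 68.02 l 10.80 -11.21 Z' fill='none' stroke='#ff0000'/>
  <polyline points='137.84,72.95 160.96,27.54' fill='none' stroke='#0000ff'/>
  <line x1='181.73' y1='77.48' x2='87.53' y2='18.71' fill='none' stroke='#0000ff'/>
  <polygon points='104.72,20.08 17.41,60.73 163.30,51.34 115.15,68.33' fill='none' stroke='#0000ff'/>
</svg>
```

G21
G90
G00 X86.44 Y98.32
M3 S495
G1 X55.23 Y48.29 F1326
G1 X165.41 Y59.59
G00 X106.67 Y90.87
M3 S495
G1 X5.85 Y22.85 F1326
G1 X16.65 Y34.06
G1 X106.67 Y90.87
G00 X137.84 Y36.63
M3 S861
G1 X160.96 Y82.04 F945
G00 X181.73 Y32.10
M3 S861
G1 X87.53 Y90.87 F945
G00 X104.72 Y89.50
M3 S861
G1 X17.41 Y48.85 F945
G1 X163.30 Y58.24
G1 X115.15 Y41.25
G1 X104.72 Y89.50
M5
G00 X0.00 Y0.00

1 u = 1 mm; y_m = 109.58 − y.

[1] `<path>` open polyline, #ff0000→score S495 F1326: (86.44,98.32) → (55.23,48.29) → (165.41,59.59)

[2] `<path>` closed polygon, #ff0000→score S495 F1326: (106.67,90.87) → (5.85,22.85) → (16.65,34.06) → (106.67,90.87) (closed)

[3] `<polyline>` line segment, #0000ff→cut S861 F945: (137.84,36.63) → (160.96,82.04)

[4] `<line>` line segment, #0000ff→cut S861 F945: (181.73,32.10) → (87.53,90.87)

[5] `<polygon>` closed polygon, #0000ff→cut S861 F945: (104.72,89.50) → (17.41,48.85) → (163.30,58.24) → (115.15,41.25) → (104.72,89.50) (closed)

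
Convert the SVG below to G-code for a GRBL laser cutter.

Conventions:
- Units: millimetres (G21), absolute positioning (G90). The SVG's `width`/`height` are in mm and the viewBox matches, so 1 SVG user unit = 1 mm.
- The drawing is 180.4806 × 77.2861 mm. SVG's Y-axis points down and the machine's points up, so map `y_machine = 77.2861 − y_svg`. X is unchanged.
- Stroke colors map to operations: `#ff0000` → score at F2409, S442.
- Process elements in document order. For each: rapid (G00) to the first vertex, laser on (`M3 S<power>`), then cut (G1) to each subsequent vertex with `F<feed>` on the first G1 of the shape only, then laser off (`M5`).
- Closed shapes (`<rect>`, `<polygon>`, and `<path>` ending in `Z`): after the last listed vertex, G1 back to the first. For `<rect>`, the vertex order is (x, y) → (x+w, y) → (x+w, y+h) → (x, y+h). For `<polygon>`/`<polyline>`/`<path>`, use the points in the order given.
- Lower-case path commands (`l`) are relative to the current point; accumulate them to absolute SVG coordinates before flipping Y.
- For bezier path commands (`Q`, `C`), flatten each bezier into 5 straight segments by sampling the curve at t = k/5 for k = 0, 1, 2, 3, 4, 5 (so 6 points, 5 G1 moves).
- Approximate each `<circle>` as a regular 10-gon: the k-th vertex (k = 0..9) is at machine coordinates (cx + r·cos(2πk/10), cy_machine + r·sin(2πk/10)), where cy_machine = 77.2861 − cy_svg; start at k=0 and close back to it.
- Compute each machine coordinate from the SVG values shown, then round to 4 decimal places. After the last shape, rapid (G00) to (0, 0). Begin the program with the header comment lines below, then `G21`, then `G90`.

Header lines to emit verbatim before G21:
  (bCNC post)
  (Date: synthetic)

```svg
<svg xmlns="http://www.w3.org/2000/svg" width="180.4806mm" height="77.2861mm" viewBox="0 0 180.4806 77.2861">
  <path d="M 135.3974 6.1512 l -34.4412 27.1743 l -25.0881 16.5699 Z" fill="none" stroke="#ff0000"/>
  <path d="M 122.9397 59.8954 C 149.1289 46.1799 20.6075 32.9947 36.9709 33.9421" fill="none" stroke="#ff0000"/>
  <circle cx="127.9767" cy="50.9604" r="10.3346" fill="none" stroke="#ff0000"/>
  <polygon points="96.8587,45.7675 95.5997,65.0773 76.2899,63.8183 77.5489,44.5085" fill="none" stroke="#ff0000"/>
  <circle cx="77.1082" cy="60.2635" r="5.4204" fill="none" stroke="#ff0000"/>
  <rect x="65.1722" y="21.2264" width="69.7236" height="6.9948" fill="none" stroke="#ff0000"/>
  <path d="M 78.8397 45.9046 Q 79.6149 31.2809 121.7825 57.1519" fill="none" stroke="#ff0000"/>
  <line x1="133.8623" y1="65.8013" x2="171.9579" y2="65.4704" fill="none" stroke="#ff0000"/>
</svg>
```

(bCNC post)
(Date: synthetic)
G21
G90
G00 X135.3974 Y71.1349
M3 S442
G1 X100.9562 Y43.9606 F2409
G1 X75.8681 Y27.3907
G1 X135.3974 Y71.1349
M5
G00 X122.9397 Y17.3907
M3 S442
G1 X122.4847 Y25.4475 F2409
G1 X99.2798 Y32.7242
G1 X67.7054 Y38.5678
G1 X42.1423 Y42.3253
G1 X36.9709 Y43.3440
M5
G00 X138.3113 Y26.3257
M3 S442
G1 X136.3376 Y32.4002 F2409
G1 X131.1703 Y36.1545
G1 X124.7831 Y36.1545
G1 X119.6158 Y32.4002
G1 X117.6421 Y26.3257
G1 X119.6158 Y20.2512
G1 X124.7831 Y16.4969
G1 X131.1703 Y16.4969
G1 X136.3376 Y20.2512
G1 X138.3113 Y26.3257
M5
G00 X96.8587 Y31.5186
M3 S442
G1 X95.5997 Y12.2088 F2409
G1 X76.2899 Y13.4678
G1 X77.5489 Y32.7776
G1 X96.8587 Y31.5186
M5
G00 X82.5286 Y17.0226
M3 S442
G1 X81.4934 Y20.2086 F2409
G1 X78.7832 Y22.1777
G1 X75.4332 Y22.1777
G1 X72.7230 Y20.2086
G1 X71.6878 Y17.0226
G1 X72.7230 Y13.8366
G1 X75.4332 Y11.8675
G1 X78.7832 Y11.8675
G1 X81.4934 Y13.8366
G1 X82.5286 Y17.0226
M5
G00 X65.1722 Y56.0597
M3 S442
G1 X134.8958 Y56.0597 F2409
G1 X134.8958 Y49.0649
G1 X65.1722 Y49.0649
G1 X65.1722 Y56.0597
M5
G00 X78.8397 Y31.3815
M3 S442
G1 X80.8055 Y35.6112 F2409
G1 X86.0826 Y36.6013
G1 X94.6712 Y34.3518
G1 X106.5712 Y28.8628
G1 X121.7825 Y20.1342
M5
G00 X133.8623 Y11.4848
M3 S442
G1 X171.9579 Y11.8157 F2409
M5
G00 X0.0000 Y0.0000

Since the viewBox matches the mm dimensions, user units are millimetres directly. The only transform is the Y-flip y_m = 77.2861 − y_svg.

Shape 1 is a closed polygon drawn with `<path>`. Its stroke #ff0000 means score at S442, F2409. After flipping Y the toolpath is (135.3974,71.1349) → (100.9562,43.9606) → (75.8681,27.3907) → (135.3974,71.1349), returning to the start.

Shape 2 is a cubic bezier drawn with `<path>`. Its stroke #ff0000 means score at S442, F2409. After flipping Y the toolpath is (122.9397,17.3907) → (122.4847,25.4475) → (99.2798,32.7242) → (67.7054,38.5678) → (42.1423,42.3253) → (36.9709,43.3440).

Shape 3 is a circle drawn with `<circle>`. Its stroke #ff0000 means score at S442, F2409. After flipping Y the toolpath is (138.3113,26.3257) → (136.3376,32.4002) → (131.1703,36.1545) → (124.7831,36.1545) → (119.6158,32.4002) → (117.6421,26.3257) → (119.6158,20.2512) → (124.7831,16.4969) → (131.1703,16.4969) → (136.3376,20.2512) → (138.3113,26.3257), returning to the start.

Shape 4 is a regular polygon drawn with `<polygon>`. Its stroke #ff0000 means score at S442, F2409. After flipping Y the toolpath is (96.8587,31.5186) → (95.5997,12.2088) → (76.2899,13.4678) → (77.5489,32.7776) → (96.8587,31.5186), returning to the start.

Shape 5 is a circle drawn with `<circle>`. Its stroke #ff0000 means score at S442, F2409. After flipping Y the toolpath is (82.5286,17.0226) → (81.4934,20.2086) → (78.7832,22.1777) → (75.4332,22.1777) → (72.7230,20.2086) → (71.6878,17.0226) → (72.7230,13.8366) → (75.4332,11.8675) → (78.7832,11.8675) → (81.4934,13.8366) → (82.5286,17.0226), returning to the start.

Shape 6 is a rectangle drawn with `<rect>`. Its stroke #ff0000 means score at S442, F2409. After flipping Y the toolpath is (65.1722,56.0597) → (134.8958,56.0597) → (134.8958,49.0649) → (65.1722,49.0649) → (65.1722,56.0597), returning to the start.

Shape 7 is a quadratic bezier drawn with `<path>`. Its stroke #ff0000 means score at S442, F2409. After flipping Y the toolpath is (78.8397,31.3815) → (80.8055,35.6112) → (86.0826,36.6013) → (94.6712,34.3518) → (106.5712,28.8628) → (121.7825,20.1342).

Shape 8 is a line segment drawn with `<line>`. Its stroke #ff0000 means score at S442, F2409. After flipping Y the toolpath is (133.8623,11.4848) → (171.9579,11.8157).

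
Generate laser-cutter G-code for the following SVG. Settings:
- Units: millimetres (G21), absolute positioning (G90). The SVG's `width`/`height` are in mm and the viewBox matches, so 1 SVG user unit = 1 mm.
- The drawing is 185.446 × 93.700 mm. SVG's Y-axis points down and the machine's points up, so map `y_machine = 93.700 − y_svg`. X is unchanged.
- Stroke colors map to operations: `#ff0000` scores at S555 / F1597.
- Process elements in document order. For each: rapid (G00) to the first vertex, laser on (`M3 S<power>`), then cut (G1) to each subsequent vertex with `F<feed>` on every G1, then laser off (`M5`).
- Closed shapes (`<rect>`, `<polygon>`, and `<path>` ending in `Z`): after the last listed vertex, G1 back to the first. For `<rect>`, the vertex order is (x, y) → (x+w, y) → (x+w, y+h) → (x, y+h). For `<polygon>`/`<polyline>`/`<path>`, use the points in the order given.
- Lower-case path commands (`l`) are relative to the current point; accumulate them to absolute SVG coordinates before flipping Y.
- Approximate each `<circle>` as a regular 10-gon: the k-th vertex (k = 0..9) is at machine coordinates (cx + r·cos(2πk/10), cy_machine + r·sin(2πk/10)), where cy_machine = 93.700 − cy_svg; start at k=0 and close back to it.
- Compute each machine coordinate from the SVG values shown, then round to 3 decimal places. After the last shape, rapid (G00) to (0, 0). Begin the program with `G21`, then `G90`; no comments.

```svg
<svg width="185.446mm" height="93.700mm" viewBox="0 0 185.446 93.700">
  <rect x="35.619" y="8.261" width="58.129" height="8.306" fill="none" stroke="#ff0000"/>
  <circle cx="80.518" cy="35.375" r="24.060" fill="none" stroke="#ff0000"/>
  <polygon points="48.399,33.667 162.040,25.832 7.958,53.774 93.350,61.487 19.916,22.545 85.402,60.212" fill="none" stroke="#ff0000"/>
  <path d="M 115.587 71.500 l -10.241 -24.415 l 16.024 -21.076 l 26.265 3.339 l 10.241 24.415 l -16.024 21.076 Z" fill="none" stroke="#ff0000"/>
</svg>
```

G21
G90
G00 X35.619 Y85.439
M3 S555
G1 X93.748 Y85.439 F1597
G1 X93.748 Y77.133 F1597
G1 X35.619 Y77.133 F1597
G1 X35.619 Y85.439 F1597
M5
G00 X104.578 Y58.325
M3 S555
G1 X99.983 Y72.467 F1597
G1 X87.953 Y81.207 F1597
G1 X73.083 Y81.207 F1597
G1 X61.053 Y72.467 F1597
G1 X56.458 Y58.325 F1597
G1 X61.053 Y44.183 F1597
G1 X73.083 Y35.443 F1597
G1 X87.953 Y35.443 F1597
G1 X99.983 Y44.183 F1597
G1 X104.578 Y58.325 F1597
M5
G00 X48.399 Y60.033
M3 S555
G1 X162.040 Y67.868 F1597
G1 X7.958 Y39.926 F1597
G1 X93.350 Y32.213 F1597
G1 X19.916 Y71.155 F1597
G1 X85.402 Y33.488 F1597
G1 X48.399 Y60.033 F1597
M5
G00 X115.587 Y22.200
M3 S555
G1 X105.346 Y46.615 F1597
G1 X121.370 Y67.691 F1597
G1 X147.635 Y64.352 F1597
G1 X157.876 Y39.937 F1597
G1 X141.852 Y18.861 F1597
G1 X115.587 Y22.200 F1597
M5
G00 X0.000 Y0.000

Since the viewBox matches the mm dimensions, user units are millimetres directly. The only transform is the Y-flip y_m = 93.700 − y_svg.

Shape 1 is a rectangle drawn with `<rect>`. Its stroke #ff0000 means score at S555, F1597. After flipping Y the toolpath is (35.619,85.439) → (93.748,85.439) → (93.748,77.133) → (35.619,77.133) → (35.619,85.439), returning to the start.

Shape 2 is a circle drawn with `<circle>`. Its stroke #ff0000 means score at S555, F1597. After flipping Y the toolpath is (104.578,58.325) → (99.983,72.467) → (87.953,81.207) → (73.083,81.207) → (61.053,72.467) → (56.458,58.325) → (61.053,44.183) → (73.083,35.443) → (87.953,35.443) → (99.983,44.183) → (104.578,58.325), returning to the start.

Shape 3 is a closed polygon drawn with `<polygon>`. Its stroke #ff0000 means score at S555, F1597. After flipping Y the toolpath is (48.399,60.033) → (162.040,67.868) → (7.958,39.926) → (93.350,32.213) → (19.916,71.155) → (85.402,33.488) → (48.399,60.033), returning to the start.

Shape 4 is a regular polygon drawn with `<path>`. Its stroke #ff0000 means score at S555, F1597. After flipping Y the toolpath is (115.587,22.200) → (105.346,46.615) → (121.370,67.691) → (147.635,64.352) → (157.876,39.937) → (141.852,18.861) → (115.587,22.200), returning to the start.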